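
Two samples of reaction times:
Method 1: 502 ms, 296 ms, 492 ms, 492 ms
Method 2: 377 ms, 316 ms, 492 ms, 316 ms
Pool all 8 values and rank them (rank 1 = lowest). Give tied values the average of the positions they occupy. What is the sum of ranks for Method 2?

15

Sorted (ascending): 296, 316, 316, 377, 492, 492, 492, 502
The 2 values of 316 occupy positions 2–3 → average rank (2+3)/2 = 2.5.
The 3 values of 492 occupy positions 5–7 → average rank 6.
Method 2 values → pooled ranks: 377→4, 316→2.5, 492→6, 316→2.5
Rank sum = 4 + 2.5 + 6 + 2.5 = 15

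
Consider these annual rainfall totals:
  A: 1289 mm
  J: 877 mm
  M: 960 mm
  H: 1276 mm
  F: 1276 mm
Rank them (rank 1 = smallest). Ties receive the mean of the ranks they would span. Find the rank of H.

Sorted (ascending): 877, 960, 1276, 1276, 1289
The 2 values of 1276 occupy positions 3–4 → average rank (3+4)/2 = 3.5.
H has value 1276 mm → rank 3.5.

3.5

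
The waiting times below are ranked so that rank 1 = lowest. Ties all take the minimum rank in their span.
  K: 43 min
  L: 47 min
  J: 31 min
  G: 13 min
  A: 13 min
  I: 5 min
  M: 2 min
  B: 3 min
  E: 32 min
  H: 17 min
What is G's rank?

Sorted (ascending): 2, 3, 5, 13, 13, 17, 31, 32, 43, 47
The 2 values of 13 occupy positions 4–5 → each gets rank 4.
G has value 13 min → rank 4.

4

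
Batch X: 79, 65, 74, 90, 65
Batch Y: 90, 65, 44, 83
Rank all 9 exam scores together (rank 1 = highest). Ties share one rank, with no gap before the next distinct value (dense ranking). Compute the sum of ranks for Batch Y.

14

Sorted (descending): 90, 90, 83, 79, 74, 65, 65, 65, 44
The 2 values of 90 share dense rank 1.
The 3 values of 65 share dense rank 5.
Remaining distinct values take the next consecutive integers.
Batch Y values → pooled ranks: 90→1, 65→5, 44→6, 83→2
Rank sum = 1 + 5 + 6 + 2 = 14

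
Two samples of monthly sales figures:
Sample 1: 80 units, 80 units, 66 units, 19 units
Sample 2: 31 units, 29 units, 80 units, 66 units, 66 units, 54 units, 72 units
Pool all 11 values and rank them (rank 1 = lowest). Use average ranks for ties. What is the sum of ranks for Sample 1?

Sorted (ascending): 19, 29, 31, 54, 66, 66, 66, 72, 80, 80, 80
The 3 values of 66 occupy positions 5–7 → average rank 6.
The 3 values of 80 occupy positions 9–11 → average rank 10.
Sample 1 values → pooled ranks: 80→10, 80→10, 66→6, 19→1
Rank sum = 10 + 10 + 6 + 1 = 27

27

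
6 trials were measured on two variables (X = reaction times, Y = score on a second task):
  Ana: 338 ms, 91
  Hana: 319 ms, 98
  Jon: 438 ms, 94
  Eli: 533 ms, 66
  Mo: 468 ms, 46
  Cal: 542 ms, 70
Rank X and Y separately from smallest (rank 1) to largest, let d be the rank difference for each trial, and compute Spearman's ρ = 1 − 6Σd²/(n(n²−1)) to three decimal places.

-0.714

Ranks of variable 1: 2, 1, 3, 5, 4, 6
Ranks of variable 2: 4, 6, 5, 2, 1, 3
d = r₁ − r₂: -2, -5, -2, 3, 3, 3
d²: 4, 25, 4, 9, 9, 9; Σd² = 60
ρ = 1 − 6·60/(6·35) = 1 − 360/210 = -0.714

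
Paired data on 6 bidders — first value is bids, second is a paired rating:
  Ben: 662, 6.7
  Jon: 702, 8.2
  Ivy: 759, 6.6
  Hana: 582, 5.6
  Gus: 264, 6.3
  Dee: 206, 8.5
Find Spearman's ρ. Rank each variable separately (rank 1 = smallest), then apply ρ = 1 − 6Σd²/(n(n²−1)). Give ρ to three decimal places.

-0.086

Ranks of variable 1: 4, 5, 6, 3, 2, 1
Ranks of variable 2: 4, 5, 3, 1, 2, 6
d = r₁ − r₂: 0, 0, 3, 2, 0, -5
d²: 0, 0, 9, 4, 0, 25; Σd² = 38
ρ = 1 − 6·38/(6·35) = 1 − 228/210 = -0.086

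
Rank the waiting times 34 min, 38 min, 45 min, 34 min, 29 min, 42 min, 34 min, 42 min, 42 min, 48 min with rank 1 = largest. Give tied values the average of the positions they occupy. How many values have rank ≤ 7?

Sorted (descending): 48, 45, 42, 42, 42, 38, 34, 34, 34, 29
The 3 values of 42 occupy positions 3–5 → average rank 4.
The 3 values of 34 occupy positions 7–9 → average rank 8.
Ranks ≤ 7: {1, 2, 4, 4, 4, 6} → 6 values.

6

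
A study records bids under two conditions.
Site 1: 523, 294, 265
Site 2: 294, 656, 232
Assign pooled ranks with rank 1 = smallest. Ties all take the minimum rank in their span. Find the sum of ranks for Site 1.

10

Sorted (ascending): 232, 265, 294, 294, 523, 656
The 2 values of 294 occupy positions 3–4 → each gets rank 3.
Site 1 values → pooled ranks: 523→5, 294→3, 265→2
Rank sum = 5 + 3 + 2 = 10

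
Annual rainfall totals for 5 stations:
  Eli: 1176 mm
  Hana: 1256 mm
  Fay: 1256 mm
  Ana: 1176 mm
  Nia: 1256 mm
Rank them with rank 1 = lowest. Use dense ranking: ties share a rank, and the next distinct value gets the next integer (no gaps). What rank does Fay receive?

Sorted (ascending): 1176, 1176, 1256, 1256, 1256
The 2 values of 1176 share dense rank 1.
The 3 values of 1256 share dense rank 2.
Fay has value 1256 mm → rank 2.

2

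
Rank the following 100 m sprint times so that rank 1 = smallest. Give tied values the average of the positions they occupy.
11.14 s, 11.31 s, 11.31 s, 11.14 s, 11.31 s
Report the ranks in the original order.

Sorted (ascending): 11.14, 11.14, 11.31, 11.31, 11.31
The 2 values of 11.14 occupy positions 1–2 → average rank (1+2)/2 = 1.5.
The 3 values of 11.31 occupy positions 3–5 → average rank 4.

1.5, 4, 4, 1.5, 4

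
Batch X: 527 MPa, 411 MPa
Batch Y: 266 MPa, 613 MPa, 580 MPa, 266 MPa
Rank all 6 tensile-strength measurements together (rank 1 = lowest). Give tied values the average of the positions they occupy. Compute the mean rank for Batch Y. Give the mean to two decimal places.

3.50

Sorted (ascending): 266, 266, 411, 527, 580, 613
The 2 values of 266 occupy positions 1–2 → average rank (1+2)/2 = 1.5.
Batch Y values → pooled ranks: 266→1.5, 613→6, 580→5, 266→1.5
Mean rank = (1.5 + 6 + 5 + 1.5) / 4 = 3.50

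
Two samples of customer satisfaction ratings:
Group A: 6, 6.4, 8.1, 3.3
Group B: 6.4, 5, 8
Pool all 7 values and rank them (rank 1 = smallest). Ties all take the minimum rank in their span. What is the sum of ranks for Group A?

Sorted (ascending): 3.3, 5, 6, 6.4, 6.4, 8, 8.1
The 2 values of 6.4 occupy positions 4–5 → each gets rank 4.
Group A values → pooled ranks: 6→3, 6.4→4, 8.1→7, 3.3→1
Rank sum = 3 + 4 + 7 + 1 = 15

15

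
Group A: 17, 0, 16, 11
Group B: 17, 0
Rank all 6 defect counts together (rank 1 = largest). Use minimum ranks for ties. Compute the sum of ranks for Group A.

13

Sorted (descending): 17, 17, 16, 11, 0, 0
The 2 values of 17 occupy positions 1–2 → each gets rank 1.
The 2 values of 0 occupy positions 5–6 → each gets rank 5.
Group A values → pooled ranks: 17→1, 0→5, 16→3, 11→4
Rank sum = 1 + 5 + 3 + 4 = 13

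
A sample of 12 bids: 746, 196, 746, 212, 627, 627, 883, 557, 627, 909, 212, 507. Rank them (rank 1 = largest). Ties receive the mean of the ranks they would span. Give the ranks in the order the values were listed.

3.5, 12, 3.5, 10.5, 6, 6, 2, 8, 6, 1, 10.5, 9

Sorted (descending): 909, 883, 746, 746, 627, 627, 627, 557, 507, 212, 212, 196
The 2 values of 746 occupy positions 3–4 → average rank (3+4)/2 = 3.5.
The 3 values of 627 occupy positions 5–7 → average rank 6.
The 2 values of 212 occupy positions 10–11 → average rank (10+11)/2 = 10.5.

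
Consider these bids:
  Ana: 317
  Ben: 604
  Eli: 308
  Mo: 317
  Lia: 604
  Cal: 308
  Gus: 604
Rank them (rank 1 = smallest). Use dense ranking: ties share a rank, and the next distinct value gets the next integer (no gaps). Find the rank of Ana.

2

Sorted (ascending): 308, 308, 317, 317, 604, 604, 604
The 2 values of 308 share dense rank 1.
The 2 values of 317 share dense rank 2.
The 3 values of 604 share dense rank 3.
Ana has value 317 → rank 2.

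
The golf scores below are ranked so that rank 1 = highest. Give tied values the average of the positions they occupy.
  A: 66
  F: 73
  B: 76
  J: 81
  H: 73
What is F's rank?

Sorted (descending): 81, 76, 73, 73, 66
The 2 values of 73 occupy positions 3–4 → average rank (3+4)/2 = 3.5.
F has value 73 → rank 3.5.

3.5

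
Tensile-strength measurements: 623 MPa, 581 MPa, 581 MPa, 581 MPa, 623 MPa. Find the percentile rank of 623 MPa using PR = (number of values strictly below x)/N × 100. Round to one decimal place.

N = 5.
Strictly below 623: 3. Equal to 623: 2.
PR = 3/5 × 100 = 60.0

60.0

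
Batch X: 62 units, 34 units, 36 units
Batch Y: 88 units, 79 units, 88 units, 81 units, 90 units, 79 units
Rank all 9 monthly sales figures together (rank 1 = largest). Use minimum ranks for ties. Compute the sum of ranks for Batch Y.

Sorted (descending): 90, 88, 88, 81, 79, 79, 62, 36, 34
The 2 values of 88 occupy positions 2–3 → each gets rank 2.
The 2 values of 79 occupy positions 5–6 → each gets rank 5.
Batch Y values → pooled ranks: 88→2, 79→5, 88→2, 81→4, 90→1, 79→5
Rank sum = 2 + 5 + 2 + 4 + 1 + 5 = 19

19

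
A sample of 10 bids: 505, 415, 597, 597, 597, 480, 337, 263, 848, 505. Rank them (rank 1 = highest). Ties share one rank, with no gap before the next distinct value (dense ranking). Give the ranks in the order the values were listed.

3, 5, 2, 2, 2, 4, 6, 7, 1, 3

Sorted (descending): 848, 597, 597, 597, 505, 505, 480, 415, 337, 263
The 3 values of 597 share dense rank 2.
The 2 values of 505 share dense rank 3.
Remaining distinct values take the next consecutive integers.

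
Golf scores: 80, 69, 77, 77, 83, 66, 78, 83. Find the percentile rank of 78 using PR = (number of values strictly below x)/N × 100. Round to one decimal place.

N = 8.
Strictly below 78: 4. Equal to 78: 1.
PR = 4/8 × 100 = 50.0

50.0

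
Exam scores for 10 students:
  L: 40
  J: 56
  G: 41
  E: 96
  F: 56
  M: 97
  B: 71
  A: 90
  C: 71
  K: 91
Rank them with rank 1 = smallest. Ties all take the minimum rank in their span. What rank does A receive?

Sorted (ascending): 40, 41, 56, 56, 71, 71, 90, 91, 96, 97
The 2 values of 56 occupy positions 3–4 → each gets rank 3.
The 2 values of 71 occupy positions 5–6 → each gets rank 5.
A has value 90 → rank 7.

7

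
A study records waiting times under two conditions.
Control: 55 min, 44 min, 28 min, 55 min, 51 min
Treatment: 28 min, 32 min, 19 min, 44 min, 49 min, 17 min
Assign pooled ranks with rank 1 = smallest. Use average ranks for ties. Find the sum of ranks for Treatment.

Sorted (ascending): 17, 19, 28, 28, 32, 44, 44, 49, 51, 55, 55
The 2 values of 28 occupy positions 3–4 → average rank (3+4)/2 = 3.5.
The 2 values of 44 occupy positions 6–7 → average rank (6+7)/2 = 6.5.
The 2 values of 55 occupy positions 10–11 → average rank (10+11)/2 = 10.5.
Treatment values → pooled ranks: 28→3.5, 32→5, 19→2, 44→6.5, 49→8, 17→1
Rank sum = 3.5 + 5 + 2 + 6.5 + 8 + 1 = 26

26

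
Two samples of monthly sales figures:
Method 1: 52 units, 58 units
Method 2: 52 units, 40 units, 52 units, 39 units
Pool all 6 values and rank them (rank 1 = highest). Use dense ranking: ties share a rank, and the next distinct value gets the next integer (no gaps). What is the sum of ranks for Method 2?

11

Sorted (descending): 58, 52, 52, 52, 40, 39
The 3 values of 52 share dense rank 2.
Remaining distinct values take the next consecutive integers.
Method 2 values → pooled ranks: 52→2, 40→3, 52→2, 39→4
Rank sum = 2 + 3 + 2 + 4 = 11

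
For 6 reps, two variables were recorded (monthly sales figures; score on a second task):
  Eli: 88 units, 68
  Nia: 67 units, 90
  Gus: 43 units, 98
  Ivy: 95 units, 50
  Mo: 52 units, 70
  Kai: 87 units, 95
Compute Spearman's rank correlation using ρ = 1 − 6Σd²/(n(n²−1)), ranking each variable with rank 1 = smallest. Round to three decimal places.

-0.771

Ranks of variable 1: 5, 3, 1, 6, 2, 4
Ranks of variable 2: 2, 4, 6, 1, 3, 5
d = r₁ − r₂: 3, -1, -5, 5, -1, -1
d²: 9, 1, 25, 25, 1, 1; Σd² = 62
ρ = 1 − 6·62/(6·35) = 1 − 372/210 = -0.771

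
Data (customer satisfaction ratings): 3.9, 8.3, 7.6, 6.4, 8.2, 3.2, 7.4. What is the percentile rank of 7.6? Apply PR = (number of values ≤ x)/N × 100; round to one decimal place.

71.4

N = 7.
Strictly below 7.6: 4. Equal to 7.6: 1.
PR = 5/7 × 100 = 71.4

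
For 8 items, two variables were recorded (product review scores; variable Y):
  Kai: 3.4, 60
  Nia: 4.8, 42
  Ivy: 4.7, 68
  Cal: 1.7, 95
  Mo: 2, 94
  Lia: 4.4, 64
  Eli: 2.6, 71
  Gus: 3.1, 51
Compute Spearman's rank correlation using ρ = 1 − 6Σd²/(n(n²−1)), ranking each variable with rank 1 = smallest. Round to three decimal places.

Ranks of variable 1: 5, 8, 7, 1, 2, 6, 3, 4
Ranks of variable 2: 3, 1, 5, 8, 7, 4, 6, 2
d = r₁ − r₂: 2, 7, 2, -7, -5, 2, -3, 2
d²: 4, 49, 4, 49, 25, 4, 9, 4; Σd² = 148
ρ = 1 − 6·148/(8·63) = 1 − 888/504 = -0.762

-0.762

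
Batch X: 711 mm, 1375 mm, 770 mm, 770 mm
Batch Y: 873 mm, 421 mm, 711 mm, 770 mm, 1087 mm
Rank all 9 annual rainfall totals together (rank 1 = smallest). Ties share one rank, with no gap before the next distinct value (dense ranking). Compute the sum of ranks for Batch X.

Sorted (ascending): 421, 711, 711, 770, 770, 770, 873, 1087, 1375
The 2 values of 711 share dense rank 2.
The 3 values of 770 share dense rank 3.
Remaining distinct values take the next consecutive integers.
Batch X values → pooled ranks: 711→2, 1375→6, 770→3, 770→3
Rank sum = 2 + 6 + 3 + 3 = 14

14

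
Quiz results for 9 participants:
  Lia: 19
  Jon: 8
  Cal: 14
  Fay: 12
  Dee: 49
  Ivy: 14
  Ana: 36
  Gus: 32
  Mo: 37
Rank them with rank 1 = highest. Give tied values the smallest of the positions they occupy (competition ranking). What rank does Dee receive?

Sorted (descending): 49, 37, 36, 32, 19, 14, 14, 12, 8
The 2 values of 14 occupy positions 6–7 → each gets rank 6.
Dee has value 49 → rank 1.

1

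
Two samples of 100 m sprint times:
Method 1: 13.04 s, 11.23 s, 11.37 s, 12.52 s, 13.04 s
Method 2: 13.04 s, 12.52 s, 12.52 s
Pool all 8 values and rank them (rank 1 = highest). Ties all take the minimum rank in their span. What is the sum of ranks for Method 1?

Sorted (descending): 13.04, 13.04, 13.04, 12.52, 12.52, 12.52, 11.37, 11.23
The 3 values of 13.04 occupy positions 1–3 → each gets rank 1.
The 3 values of 12.52 occupy positions 4–6 → each gets rank 4.
Method 1 values → pooled ranks: 13.04→1, 11.23→8, 11.37→7, 12.52→4, 13.04→1
Rank sum = 1 + 8 + 7 + 4 + 1 = 21

21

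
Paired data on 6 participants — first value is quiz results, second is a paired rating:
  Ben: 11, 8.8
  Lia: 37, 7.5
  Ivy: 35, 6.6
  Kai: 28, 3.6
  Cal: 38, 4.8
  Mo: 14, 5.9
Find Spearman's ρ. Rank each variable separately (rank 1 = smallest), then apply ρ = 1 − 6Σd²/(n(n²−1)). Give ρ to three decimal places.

-0.314

Ranks of variable 1: 1, 5, 4, 3, 6, 2
Ranks of variable 2: 6, 5, 4, 1, 2, 3
d = r₁ − r₂: -5, 0, 0, 2, 4, -1
d²: 25, 0, 0, 4, 16, 1; Σd² = 46
ρ = 1 − 6·46/(6·35) = 1 − 276/210 = -0.314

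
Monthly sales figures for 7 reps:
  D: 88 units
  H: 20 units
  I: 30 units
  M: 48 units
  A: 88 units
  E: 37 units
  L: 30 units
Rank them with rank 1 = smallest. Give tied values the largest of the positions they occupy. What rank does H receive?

1

Sorted (ascending): 20, 30, 30, 37, 48, 88, 88
The 2 values of 30 occupy positions 2–3 → each gets rank 3.
The 2 values of 88 occupy positions 6–7 → each gets rank 7.
H has value 20 units → rank 1.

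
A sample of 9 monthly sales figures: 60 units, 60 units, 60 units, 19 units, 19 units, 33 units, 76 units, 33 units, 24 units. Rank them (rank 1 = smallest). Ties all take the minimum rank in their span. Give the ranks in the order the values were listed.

Sorted (ascending): 19, 19, 24, 33, 33, 60, 60, 60, 76
The 2 values of 19 occupy positions 1–2 → each gets rank 1.
The 2 values of 33 occupy positions 4–5 → each gets rank 4.
The 3 values of 60 occupy positions 6–8 → each gets rank 6.

6, 6, 6, 1, 1, 4, 9, 4, 3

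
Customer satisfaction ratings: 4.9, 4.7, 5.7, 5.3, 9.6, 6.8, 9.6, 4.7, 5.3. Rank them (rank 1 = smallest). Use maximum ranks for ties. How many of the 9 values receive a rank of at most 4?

Sorted (ascending): 4.7, 4.7, 4.9, 5.3, 5.3, 5.7, 6.8, 9.6, 9.6
The 2 values of 4.7 occupy positions 1–2 → each gets rank 2.
The 2 values of 5.3 occupy positions 4–5 → each gets rank 5.
The 2 values of 9.6 occupy positions 8–9 → each gets rank 9.
Ranks ≤ 4: {2, 2, 3} → 3 values.

3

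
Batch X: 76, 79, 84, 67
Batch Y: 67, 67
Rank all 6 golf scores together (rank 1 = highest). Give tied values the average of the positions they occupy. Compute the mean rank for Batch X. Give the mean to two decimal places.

2.75

Sorted (descending): 84, 79, 76, 67, 67, 67
The 3 values of 67 occupy positions 4–6 → average rank 5.
Batch X values → pooled ranks: 76→3, 79→2, 84→1, 67→5
Mean rank = (3 + 2 + 1 + 5) / 4 = 2.75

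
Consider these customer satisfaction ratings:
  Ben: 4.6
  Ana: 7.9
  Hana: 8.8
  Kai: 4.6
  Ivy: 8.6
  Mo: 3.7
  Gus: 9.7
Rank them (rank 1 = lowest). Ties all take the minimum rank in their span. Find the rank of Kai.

2

Sorted (ascending): 3.7, 4.6, 4.6, 7.9, 8.6, 8.8, 9.7
The 2 values of 4.6 occupy positions 2–3 → each gets rank 2.
Kai has value 4.6 → rank 2.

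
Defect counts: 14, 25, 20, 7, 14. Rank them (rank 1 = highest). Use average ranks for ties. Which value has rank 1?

Sorted (descending): 25, 20, 14, 14, 7
The 2 values of 14 occupy positions 3–4 → average rank (3+4)/2 = 3.5.
Rank 1 → value 25.

25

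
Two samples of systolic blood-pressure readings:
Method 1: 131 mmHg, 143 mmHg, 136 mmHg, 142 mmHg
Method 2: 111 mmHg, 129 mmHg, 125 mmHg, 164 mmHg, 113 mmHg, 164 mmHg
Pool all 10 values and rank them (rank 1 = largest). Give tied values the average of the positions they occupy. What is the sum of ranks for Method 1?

Sorted (descending): 164, 164, 143, 142, 136, 131, 129, 125, 113, 111
The 2 values of 164 occupy positions 1–2 → average rank (1+2)/2 = 1.5.
Method 1 values → pooled ranks: 131→6, 143→3, 136→5, 142→4
Rank sum = 6 + 3 + 5 + 4 = 18

18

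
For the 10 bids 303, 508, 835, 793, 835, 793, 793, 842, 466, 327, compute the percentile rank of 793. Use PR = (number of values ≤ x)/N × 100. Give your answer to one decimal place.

70.0

N = 10.
Strictly below 793: 4. Equal to 793: 3.
PR = 7/10 × 100 = 70.0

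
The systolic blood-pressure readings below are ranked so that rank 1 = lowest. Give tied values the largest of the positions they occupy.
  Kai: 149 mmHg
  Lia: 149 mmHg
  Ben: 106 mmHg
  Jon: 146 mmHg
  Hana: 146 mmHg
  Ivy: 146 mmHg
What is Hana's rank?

4

Sorted (ascending): 106, 146, 146, 146, 149, 149
The 3 values of 146 occupy positions 2–4 → each gets rank 4.
The 2 values of 149 occupy positions 5–6 → each gets rank 6.
Hana has value 146 mmHg → rank 4.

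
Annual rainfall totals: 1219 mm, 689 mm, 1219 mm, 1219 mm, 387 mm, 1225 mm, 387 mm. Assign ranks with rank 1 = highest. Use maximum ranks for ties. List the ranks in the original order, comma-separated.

Sorted (descending): 1225, 1219, 1219, 1219, 689, 387, 387
The 3 values of 1219 occupy positions 2–4 → each gets rank 4.
The 2 values of 387 occupy positions 6–7 → each gets rank 7.

4, 5, 4, 4, 7, 1, 7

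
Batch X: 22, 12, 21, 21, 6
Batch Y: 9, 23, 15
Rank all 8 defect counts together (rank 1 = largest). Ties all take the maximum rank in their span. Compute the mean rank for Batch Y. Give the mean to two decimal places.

Sorted (descending): 23, 22, 21, 21, 15, 12, 9, 6
The 2 values of 21 occupy positions 3–4 → each gets rank 4.
Batch Y values → pooled ranks: 9→7, 23→1, 15→5
Mean rank = (7 + 1 + 5) / 3 = 4.33

4.33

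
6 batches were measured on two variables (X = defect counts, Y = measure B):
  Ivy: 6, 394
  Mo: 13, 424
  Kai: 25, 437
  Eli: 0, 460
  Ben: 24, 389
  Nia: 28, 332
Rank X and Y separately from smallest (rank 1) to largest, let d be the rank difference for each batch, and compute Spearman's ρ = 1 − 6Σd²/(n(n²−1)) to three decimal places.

-0.600

Ranks of variable 1: 2, 3, 5, 1, 4, 6
Ranks of variable 2: 3, 4, 5, 6, 2, 1
d = r₁ − r₂: -1, -1, 0, -5, 2, 5
d²: 1, 1, 0, 25, 4, 25; Σd² = 56
ρ = 1 − 6·56/(6·35) = 1 − 336/210 = -0.600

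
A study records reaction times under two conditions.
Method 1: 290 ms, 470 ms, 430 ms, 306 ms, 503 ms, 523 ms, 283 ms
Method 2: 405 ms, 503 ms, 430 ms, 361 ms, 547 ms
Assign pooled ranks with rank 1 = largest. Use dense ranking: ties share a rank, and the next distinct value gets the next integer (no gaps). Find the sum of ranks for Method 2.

Sorted (descending): 547, 523, 503, 503, 470, 430, 430, 405, 361, 306, 290, 283
The 2 values of 503 share dense rank 3.
The 2 values of 430 share dense rank 5.
Remaining distinct values take the next consecutive integers.
Method 2 values → pooled ranks: 405→6, 503→3, 430→5, 361→7, 547→1
Rank sum = 6 + 3 + 5 + 7 + 1 = 22

22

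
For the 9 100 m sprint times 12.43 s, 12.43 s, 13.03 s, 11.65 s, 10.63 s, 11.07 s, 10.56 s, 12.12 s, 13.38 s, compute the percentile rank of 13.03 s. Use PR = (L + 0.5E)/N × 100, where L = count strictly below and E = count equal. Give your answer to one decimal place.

N = 9.
Strictly below 13.03: 7. Equal to 13.03: 1.
PR = (7 + 0.5·1)/9 × 100 = 83.3

83.3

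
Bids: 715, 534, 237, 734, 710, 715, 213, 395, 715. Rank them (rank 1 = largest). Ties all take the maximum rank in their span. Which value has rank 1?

Sorted (descending): 734, 715, 715, 715, 710, 534, 395, 237, 213
The 3 values of 715 occupy positions 2–4 → each gets rank 4.
Rank 1 → value 734.

734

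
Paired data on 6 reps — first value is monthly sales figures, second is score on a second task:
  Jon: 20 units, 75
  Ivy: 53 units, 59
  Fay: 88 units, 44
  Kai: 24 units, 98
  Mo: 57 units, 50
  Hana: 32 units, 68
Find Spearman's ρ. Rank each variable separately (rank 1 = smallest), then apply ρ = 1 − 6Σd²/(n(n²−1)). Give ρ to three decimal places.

-0.943

Ranks of variable 1: 1, 4, 6, 2, 5, 3
Ranks of variable 2: 5, 3, 1, 6, 2, 4
d = r₁ − r₂: -4, 1, 5, -4, 3, -1
d²: 16, 1, 25, 16, 9, 1; Σd² = 68
ρ = 1 − 6·68/(6·35) = 1 − 408/210 = -0.943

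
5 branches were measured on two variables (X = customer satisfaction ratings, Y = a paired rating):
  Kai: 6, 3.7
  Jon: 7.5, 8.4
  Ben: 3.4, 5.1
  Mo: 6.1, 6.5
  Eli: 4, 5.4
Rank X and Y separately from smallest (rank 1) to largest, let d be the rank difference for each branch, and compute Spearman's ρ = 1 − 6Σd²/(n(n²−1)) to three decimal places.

Ranks of variable 1: 3, 5, 1, 4, 2
Ranks of variable 2: 1, 5, 2, 4, 3
d = r₁ − r₂: 2, 0, -1, 0, -1
d²: 4, 0, 1, 0, 1; Σd² = 6
ρ = 1 − 6·6/(5·24) = 1 − 36/120 = 0.700

0.700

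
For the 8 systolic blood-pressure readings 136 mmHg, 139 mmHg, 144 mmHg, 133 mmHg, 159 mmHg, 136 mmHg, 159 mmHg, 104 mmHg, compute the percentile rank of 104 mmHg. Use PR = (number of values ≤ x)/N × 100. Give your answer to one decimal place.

12.5

N = 8.
Strictly below 104: 0. Equal to 104: 1.
PR = 1/8 × 100 = 12.5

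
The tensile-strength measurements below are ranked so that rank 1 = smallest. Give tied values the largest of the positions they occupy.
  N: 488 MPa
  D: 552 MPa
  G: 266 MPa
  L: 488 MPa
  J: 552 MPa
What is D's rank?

Sorted (ascending): 266, 488, 488, 552, 552
The 2 values of 488 occupy positions 2–3 → each gets rank 3.
The 2 values of 552 occupy positions 4–5 → each gets rank 5.
D has value 552 MPa → rank 5.

5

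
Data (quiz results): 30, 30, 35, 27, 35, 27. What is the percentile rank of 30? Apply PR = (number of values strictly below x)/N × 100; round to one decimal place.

N = 6.
Strictly below 30: 2. Equal to 30: 2.
PR = 2/6 × 100 = 33.3

33.3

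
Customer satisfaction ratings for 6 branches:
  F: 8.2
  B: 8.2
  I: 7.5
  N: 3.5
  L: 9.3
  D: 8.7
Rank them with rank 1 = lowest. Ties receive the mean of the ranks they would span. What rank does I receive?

2

Sorted (ascending): 3.5, 7.5, 8.2, 8.2, 8.7, 9.3
The 2 values of 8.2 occupy positions 3–4 → average rank (3+4)/2 = 3.5.
I has value 7.5 → rank 2.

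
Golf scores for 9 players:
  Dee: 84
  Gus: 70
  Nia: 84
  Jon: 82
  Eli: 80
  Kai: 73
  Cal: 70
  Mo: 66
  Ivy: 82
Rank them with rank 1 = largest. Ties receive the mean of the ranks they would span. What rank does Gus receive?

Sorted (descending): 84, 84, 82, 82, 80, 73, 70, 70, 66
The 2 values of 84 occupy positions 1–2 → average rank (1+2)/2 = 1.5.
The 2 values of 82 occupy positions 3–4 → average rank (3+4)/2 = 3.5.
The 2 values of 70 occupy positions 7–8 → average rank (7+8)/2 = 7.5.
Gus has value 70 → rank 7.5.

7.5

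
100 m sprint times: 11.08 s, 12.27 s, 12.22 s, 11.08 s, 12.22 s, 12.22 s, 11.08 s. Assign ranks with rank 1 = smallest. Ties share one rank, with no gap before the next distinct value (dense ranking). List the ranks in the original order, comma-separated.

1, 3, 2, 1, 2, 2, 1

Sorted (ascending): 11.08, 11.08, 11.08, 12.22, 12.22, 12.22, 12.27
The 3 values of 11.08 share dense rank 1.
The 3 values of 12.22 share dense rank 2.
Remaining distinct values take the next consecutive integers.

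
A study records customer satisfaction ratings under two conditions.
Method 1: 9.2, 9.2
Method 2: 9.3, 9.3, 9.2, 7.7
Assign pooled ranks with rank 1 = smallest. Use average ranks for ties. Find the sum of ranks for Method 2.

15

Sorted (ascending): 7.7, 9.2, 9.2, 9.2, 9.3, 9.3
The 3 values of 9.2 occupy positions 2–4 → average rank 3.
The 2 values of 9.3 occupy positions 5–6 → average rank (5+6)/2 = 5.5.
Method 2 values → pooled ranks: 9.3→5.5, 9.3→5.5, 9.2→3, 7.7→1
Rank sum = 5.5 + 5.5 + 3 + 1 = 15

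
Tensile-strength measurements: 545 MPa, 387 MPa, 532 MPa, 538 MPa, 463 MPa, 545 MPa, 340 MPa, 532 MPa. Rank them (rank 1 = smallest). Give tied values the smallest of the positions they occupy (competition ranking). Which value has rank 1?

Sorted (ascending): 340, 387, 463, 532, 532, 538, 545, 545
The 2 values of 532 occupy positions 4–5 → each gets rank 4.
The 2 values of 545 occupy positions 7–8 → each gets rank 7.
Rank 1 → value 340.

340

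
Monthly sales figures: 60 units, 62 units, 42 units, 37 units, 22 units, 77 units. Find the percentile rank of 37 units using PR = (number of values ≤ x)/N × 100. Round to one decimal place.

33.3

N = 6.
Strictly below 37: 1. Equal to 37: 1.
PR = 2/6 × 100 = 33.3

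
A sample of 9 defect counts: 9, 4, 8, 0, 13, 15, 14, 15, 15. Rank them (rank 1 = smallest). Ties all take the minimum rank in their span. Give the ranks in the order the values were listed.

Sorted (ascending): 0, 4, 8, 9, 13, 14, 15, 15, 15
The 3 values of 15 occupy positions 7–9 → each gets rank 7.

4, 2, 3, 1, 5, 7, 6, 7, 7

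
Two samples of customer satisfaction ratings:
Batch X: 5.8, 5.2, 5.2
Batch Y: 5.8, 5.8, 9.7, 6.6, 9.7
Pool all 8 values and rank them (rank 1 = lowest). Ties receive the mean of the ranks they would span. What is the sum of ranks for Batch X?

7

Sorted (ascending): 5.2, 5.2, 5.8, 5.8, 5.8, 6.6, 9.7, 9.7
The 2 values of 5.2 occupy positions 1–2 → average rank (1+2)/2 = 1.5.
The 3 values of 5.8 occupy positions 3–5 → average rank 4.
The 2 values of 9.7 occupy positions 7–8 → average rank (7+8)/2 = 7.5.
Batch X values → pooled ranks: 5.8→4, 5.2→1.5, 5.2→1.5
Rank sum = 4 + 1.5 + 1.5 = 7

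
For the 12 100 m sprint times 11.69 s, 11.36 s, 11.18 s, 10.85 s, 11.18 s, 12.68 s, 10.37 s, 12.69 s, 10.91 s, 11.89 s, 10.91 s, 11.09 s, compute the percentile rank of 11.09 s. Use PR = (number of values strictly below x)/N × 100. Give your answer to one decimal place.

33.3

N = 12.
Strictly below 11.09: 4. Equal to 11.09: 1.
PR = 4/12 × 100 = 33.3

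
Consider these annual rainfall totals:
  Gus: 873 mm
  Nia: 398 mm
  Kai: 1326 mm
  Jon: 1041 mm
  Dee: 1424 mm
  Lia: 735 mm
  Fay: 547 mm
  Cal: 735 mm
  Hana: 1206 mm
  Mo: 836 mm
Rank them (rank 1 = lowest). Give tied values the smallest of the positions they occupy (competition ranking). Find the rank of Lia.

3

Sorted (ascending): 398, 547, 735, 735, 836, 873, 1041, 1206, 1326, 1424
The 2 values of 735 occupy positions 3–4 → each gets rank 3.
Lia has value 735 mm → rank 3.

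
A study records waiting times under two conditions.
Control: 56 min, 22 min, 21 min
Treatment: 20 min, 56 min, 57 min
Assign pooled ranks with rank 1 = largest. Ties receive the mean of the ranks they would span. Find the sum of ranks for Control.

11.5

Sorted (descending): 57, 56, 56, 22, 21, 20
The 2 values of 56 occupy positions 2–3 → average rank (2+3)/2 = 2.5.
Control values → pooled ranks: 56→2.5, 22→4, 21→5
Rank sum = 2.5 + 4 + 5 = 11.5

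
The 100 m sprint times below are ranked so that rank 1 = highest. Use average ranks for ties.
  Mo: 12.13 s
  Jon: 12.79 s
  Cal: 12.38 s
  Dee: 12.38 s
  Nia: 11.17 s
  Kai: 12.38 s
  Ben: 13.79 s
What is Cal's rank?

Sorted (descending): 13.79, 12.79, 12.38, 12.38, 12.38, 12.13, 11.17
The 3 values of 12.38 occupy positions 3–5 → average rank 4.
Cal has value 12.38 s → rank 4.

4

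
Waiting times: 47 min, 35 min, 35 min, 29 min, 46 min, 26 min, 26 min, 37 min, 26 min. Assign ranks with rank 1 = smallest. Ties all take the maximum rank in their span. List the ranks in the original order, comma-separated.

9, 6, 6, 4, 8, 3, 3, 7, 3

Sorted (ascending): 26, 26, 26, 29, 35, 35, 37, 46, 47
The 3 values of 26 occupy positions 1–3 → each gets rank 3.
The 2 values of 35 occupy positions 5–6 → each gets rank 6.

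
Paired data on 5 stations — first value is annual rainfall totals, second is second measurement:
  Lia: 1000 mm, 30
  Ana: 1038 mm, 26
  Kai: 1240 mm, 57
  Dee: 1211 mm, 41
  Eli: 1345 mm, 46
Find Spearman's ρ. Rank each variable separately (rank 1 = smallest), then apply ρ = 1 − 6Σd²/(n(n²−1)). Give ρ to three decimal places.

0.800

Ranks of variable 1: 1, 2, 4, 3, 5
Ranks of variable 2: 2, 1, 5, 3, 4
d = r₁ − r₂: -1, 1, -1, 0, 1
d²: 1, 1, 1, 0, 1; Σd² = 4
ρ = 1 − 6·4/(5·24) = 1 − 24/120 = 0.800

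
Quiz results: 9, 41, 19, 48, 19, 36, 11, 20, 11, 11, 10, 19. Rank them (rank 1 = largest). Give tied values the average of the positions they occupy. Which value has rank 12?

Sorted (descending): 48, 41, 36, 20, 19, 19, 19, 11, 11, 11, 10, 9
The 3 values of 19 occupy positions 5–7 → average rank 6.
The 3 values of 11 occupy positions 8–10 → average rank 9.
Rank 12 → value 9.

9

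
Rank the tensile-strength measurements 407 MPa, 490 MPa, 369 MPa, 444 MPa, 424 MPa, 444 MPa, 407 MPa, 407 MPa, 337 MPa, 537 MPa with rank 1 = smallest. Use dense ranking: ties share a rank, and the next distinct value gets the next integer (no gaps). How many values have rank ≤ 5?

Sorted (ascending): 337, 369, 407, 407, 407, 424, 444, 444, 490, 537
The 3 values of 407 share dense rank 3.
The 2 values of 444 share dense rank 5.
Remaining distinct values take the next consecutive integers.
Ranks ≤ 5: {1, 2, 3, 3, 3, 4, 5, 5} → 8 values.

8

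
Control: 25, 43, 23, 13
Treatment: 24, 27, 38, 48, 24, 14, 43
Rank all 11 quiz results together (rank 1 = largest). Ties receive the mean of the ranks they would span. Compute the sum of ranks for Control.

28.5

Sorted (descending): 48, 43, 43, 38, 27, 25, 24, 24, 23, 14, 13
The 2 values of 43 occupy positions 2–3 → average rank (2+3)/2 = 2.5.
The 2 values of 24 occupy positions 7–8 → average rank (7+8)/2 = 7.5.
Control values → pooled ranks: 25→6, 43→2.5, 23→9, 13→11
Rank sum = 6 + 2.5 + 9 + 11 = 28.5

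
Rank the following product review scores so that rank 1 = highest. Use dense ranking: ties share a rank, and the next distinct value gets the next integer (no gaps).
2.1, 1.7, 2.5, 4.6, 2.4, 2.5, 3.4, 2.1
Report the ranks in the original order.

5, 6, 3, 1, 4, 3, 2, 5

Sorted (descending): 4.6, 3.4, 2.5, 2.5, 2.4, 2.1, 2.1, 1.7
The 2 values of 2.5 share dense rank 3.
The 2 values of 2.1 share dense rank 5.
Remaining distinct values take the next consecutive integers.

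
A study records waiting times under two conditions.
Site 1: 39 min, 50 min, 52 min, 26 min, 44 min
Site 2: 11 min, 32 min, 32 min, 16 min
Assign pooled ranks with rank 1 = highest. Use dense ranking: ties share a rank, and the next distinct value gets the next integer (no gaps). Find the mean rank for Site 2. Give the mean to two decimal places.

6.25

Sorted (descending): 52, 50, 44, 39, 32, 32, 26, 16, 11
The 2 values of 32 share dense rank 5.
Remaining distinct values take the next consecutive integers.
Site 2 values → pooled ranks: 11→8, 32→5, 32→5, 16→7
Mean rank = (8 + 5 + 5 + 7) / 4 = 6.25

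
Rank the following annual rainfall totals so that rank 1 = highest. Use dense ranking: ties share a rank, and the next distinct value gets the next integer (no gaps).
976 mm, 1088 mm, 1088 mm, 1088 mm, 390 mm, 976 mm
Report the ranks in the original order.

2, 1, 1, 1, 3, 2

Sorted (descending): 1088, 1088, 1088, 976, 976, 390
The 3 values of 1088 share dense rank 1.
The 2 values of 976 share dense rank 2.
Remaining distinct values take the next consecutive integers.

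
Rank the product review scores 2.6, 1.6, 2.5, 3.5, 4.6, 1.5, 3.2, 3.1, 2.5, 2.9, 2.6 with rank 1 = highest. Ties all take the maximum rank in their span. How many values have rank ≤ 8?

7

Sorted (descending): 4.6, 3.5, 3.2, 3.1, 2.9, 2.6, 2.6, 2.5, 2.5, 1.6, 1.5
The 2 values of 2.6 occupy positions 6–7 → each gets rank 7.
The 2 values of 2.5 occupy positions 8–9 → each gets rank 9.
Ranks ≤ 8: {1, 2, 3, 4, 5, 7, 7} → 7 values.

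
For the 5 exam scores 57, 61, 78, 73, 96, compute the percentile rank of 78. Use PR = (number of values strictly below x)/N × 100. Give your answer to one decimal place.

N = 5.
Strictly below 78: 3. Equal to 78: 1.
PR = 3/5 × 100 = 60.0

60.0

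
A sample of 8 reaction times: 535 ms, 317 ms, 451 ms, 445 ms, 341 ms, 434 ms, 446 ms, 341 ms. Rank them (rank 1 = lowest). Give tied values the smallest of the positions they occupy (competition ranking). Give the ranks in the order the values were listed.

8, 1, 7, 5, 2, 4, 6, 2

Sorted (ascending): 317, 341, 341, 434, 445, 446, 451, 535
The 2 values of 341 occupy positions 2–3 → each gets rank 2.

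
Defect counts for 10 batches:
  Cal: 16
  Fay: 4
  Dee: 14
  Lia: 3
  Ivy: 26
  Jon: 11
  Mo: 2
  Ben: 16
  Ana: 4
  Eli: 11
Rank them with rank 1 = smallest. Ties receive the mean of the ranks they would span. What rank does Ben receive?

Sorted (ascending): 2, 3, 4, 4, 11, 11, 14, 16, 16, 26
The 2 values of 4 occupy positions 3–4 → average rank (3+4)/2 = 3.5.
The 2 values of 11 occupy positions 5–6 → average rank (5+6)/2 = 5.5.
The 2 values of 16 occupy positions 8–9 → average rank (8+9)/2 = 8.5.
Ben has value 16 → rank 8.5.

8.5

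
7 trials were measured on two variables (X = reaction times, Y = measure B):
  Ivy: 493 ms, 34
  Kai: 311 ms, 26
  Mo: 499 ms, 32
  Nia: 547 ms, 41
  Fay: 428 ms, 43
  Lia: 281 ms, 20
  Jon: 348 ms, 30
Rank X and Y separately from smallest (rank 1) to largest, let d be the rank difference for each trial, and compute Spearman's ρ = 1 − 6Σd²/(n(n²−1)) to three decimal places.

Ranks of variable 1: 5, 2, 6, 7, 4, 1, 3
Ranks of variable 2: 5, 2, 4, 6, 7, 1, 3
d = r₁ − r₂: 0, 0, 2, 1, -3, 0, 0
d²: 0, 0, 4, 1, 9, 0, 0; Σd² = 14
ρ = 1 − 6·14/(7·48) = 1 − 84/336 = 0.750

0.750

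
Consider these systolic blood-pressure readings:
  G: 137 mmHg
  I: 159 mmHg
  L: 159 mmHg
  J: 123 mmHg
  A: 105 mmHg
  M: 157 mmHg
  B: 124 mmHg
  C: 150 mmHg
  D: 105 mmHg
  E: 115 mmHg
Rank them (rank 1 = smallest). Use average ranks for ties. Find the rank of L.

9.5

Sorted (ascending): 105, 105, 115, 123, 124, 137, 150, 157, 159, 159
The 2 values of 105 occupy positions 1–2 → average rank (1+2)/2 = 1.5.
The 2 values of 159 occupy positions 9–10 → average rank (9+10)/2 = 9.5.
L has value 159 mmHg → rank 9.5.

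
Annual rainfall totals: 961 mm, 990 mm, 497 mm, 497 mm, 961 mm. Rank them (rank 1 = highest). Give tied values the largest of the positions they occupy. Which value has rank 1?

990

Sorted (descending): 990, 961, 961, 497, 497
The 2 values of 961 occupy positions 2–3 → each gets rank 3.
The 2 values of 497 occupy positions 4–5 → each gets rank 5.
Rank 1 → value 990.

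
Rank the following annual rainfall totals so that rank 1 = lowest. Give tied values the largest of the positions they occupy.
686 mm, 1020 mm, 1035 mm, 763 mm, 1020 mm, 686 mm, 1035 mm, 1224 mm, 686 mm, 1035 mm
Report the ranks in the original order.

Sorted (ascending): 686, 686, 686, 763, 1020, 1020, 1035, 1035, 1035, 1224
The 3 values of 686 occupy positions 1–3 → each gets rank 3.
The 2 values of 1020 occupy positions 5–6 → each gets rank 6.
The 3 values of 1035 occupy positions 7–9 → each gets rank 9.

3, 6, 9, 4, 6, 3, 9, 10, 3, 9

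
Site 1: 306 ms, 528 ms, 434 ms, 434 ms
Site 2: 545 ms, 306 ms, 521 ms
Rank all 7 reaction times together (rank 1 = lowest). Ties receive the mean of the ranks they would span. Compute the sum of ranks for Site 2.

Sorted (ascending): 306, 306, 434, 434, 521, 528, 545
The 2 values of 306 occupy positions 1–2 → average rank (1+2)/2 = 1.5.
The 2 values of 434 occupy positions 3–4 → average rank (3+4)/2 = 3.5.
Site 2 values → pooled ranks: 545→7, 306→1.5, 521→5
Rank sum = 7 + 1.5 + 5 = 13.5

13.5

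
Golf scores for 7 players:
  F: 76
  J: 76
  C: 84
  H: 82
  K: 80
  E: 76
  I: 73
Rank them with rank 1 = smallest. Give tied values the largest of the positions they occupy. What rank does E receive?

Sorted (ascending): 73, 76, 76, 76, 80, 82, 84
The 3 values of 76 occupy positions 2–4 → each gets rank 4.
E has value 76 → rank 4.

4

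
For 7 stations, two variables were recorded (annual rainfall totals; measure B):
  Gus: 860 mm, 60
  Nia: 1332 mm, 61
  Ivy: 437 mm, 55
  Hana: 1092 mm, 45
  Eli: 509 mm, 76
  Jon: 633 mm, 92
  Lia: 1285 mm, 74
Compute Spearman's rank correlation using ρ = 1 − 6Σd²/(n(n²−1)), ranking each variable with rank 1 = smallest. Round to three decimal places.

Ranks of variable 1: 4, 7, 1, 5, 2, 3, 6
Ranks of variable 2: 3, 4, 2, 1, 6, 7, 5
d = r₁ − r₂: 1, 3, -1, 4, -4, -4, 1
d²: 1, 9, 1, 16, 16, 16, 1; Σd² = 60
ρ = 1 − 6·60/(7·48) = 1 − 360/336 = -0.071

-0.071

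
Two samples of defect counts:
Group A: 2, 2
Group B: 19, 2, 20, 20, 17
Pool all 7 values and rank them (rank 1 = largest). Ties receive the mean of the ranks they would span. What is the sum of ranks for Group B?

16

Sorted (descending): 20, 20, 19, 17, 2, 2, 2
The 2 values of 20 occupy positions 1–2 → average rank (1+2)/2 = 1.5.
The 3 values of 2 occupy positions 5–7 → average rank 6.
Group B values → pooled ranks: 19→3, 2→6, 20→1.5, 20→1.5, 17→4
Rank sum = 3 + 6 + 1.5 + 1.5 + 4 = 16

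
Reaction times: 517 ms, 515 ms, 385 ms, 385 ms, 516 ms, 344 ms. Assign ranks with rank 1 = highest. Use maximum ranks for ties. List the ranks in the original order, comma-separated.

Sorted (descending): 517, 516, 515, 385, 385, 344
The 2 values of 385 occupy positions 4–5 → each gets rank 5.

1, 3, 5, 5, 2, 6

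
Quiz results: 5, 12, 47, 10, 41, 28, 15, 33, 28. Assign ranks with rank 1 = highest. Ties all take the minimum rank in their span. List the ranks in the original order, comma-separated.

9, 7, 1, 8, 2, 4, 6, 3, 4

Sorted (descending): 47, 41, 33, 28, 28, 15, 12, 10, 5
The 2 values of 28 occupy positions 4–5 → each gets rank 4.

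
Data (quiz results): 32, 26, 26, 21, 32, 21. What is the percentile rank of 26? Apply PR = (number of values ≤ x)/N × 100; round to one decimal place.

N = 6.
Strictly below 26: 2. Equal to 26: 2.
PR = 4/6 × 100 = 66.7

66.7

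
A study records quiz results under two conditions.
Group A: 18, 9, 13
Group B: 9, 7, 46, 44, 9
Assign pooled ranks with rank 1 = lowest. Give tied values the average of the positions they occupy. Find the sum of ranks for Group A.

Sorted (ascending): 7, 9, 9, 9, 13, 18, 44, 46
The 3 values of 9 occupy positions 2–4 → average rank 3.
Group A values → pooled ranks: 18→6, 9→3, 13→5
Rank sum = 6 + 3 + 5 = 14

14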